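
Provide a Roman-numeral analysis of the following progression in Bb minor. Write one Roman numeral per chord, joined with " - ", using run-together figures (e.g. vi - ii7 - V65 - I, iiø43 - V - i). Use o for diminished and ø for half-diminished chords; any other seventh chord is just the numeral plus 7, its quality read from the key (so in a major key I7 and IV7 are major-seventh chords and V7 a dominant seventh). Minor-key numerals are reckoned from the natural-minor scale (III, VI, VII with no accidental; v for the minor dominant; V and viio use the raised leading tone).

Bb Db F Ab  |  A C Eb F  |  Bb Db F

i7 - V65 - i

Bb-Db-F-Ab: minor seventh chord on Bb = scale degree 1 → i7.
A-C-Eb-F has root F, degree 5 in Bb minor, so V65.
Bb-Db-F: minor triad on Bb = scale degree 1 → i.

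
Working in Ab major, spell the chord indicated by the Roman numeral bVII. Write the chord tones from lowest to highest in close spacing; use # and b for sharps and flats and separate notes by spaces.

bVII is a major triad on the lowered seventh degree (the subtonic), borrowed from the parallel minor. In Ab major that root is Gb.
So the chord is Gb-Bb-Db.

Gb Bb Db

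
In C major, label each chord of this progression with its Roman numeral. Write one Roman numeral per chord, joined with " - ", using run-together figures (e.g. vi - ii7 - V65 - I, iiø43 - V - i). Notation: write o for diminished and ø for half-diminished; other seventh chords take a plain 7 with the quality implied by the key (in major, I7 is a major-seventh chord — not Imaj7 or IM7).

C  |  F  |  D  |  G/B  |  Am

C has root C, degree 1 in C major, so I.
F: root F is the subdominant; major triad there is IV.
D: chromatic; D is V of V, so V/V.
G/B: root G is the dominant; major triad there is V6.
Am: root A is the submediant; minor triad there is vi.

I - IV - V/V - V6 - vi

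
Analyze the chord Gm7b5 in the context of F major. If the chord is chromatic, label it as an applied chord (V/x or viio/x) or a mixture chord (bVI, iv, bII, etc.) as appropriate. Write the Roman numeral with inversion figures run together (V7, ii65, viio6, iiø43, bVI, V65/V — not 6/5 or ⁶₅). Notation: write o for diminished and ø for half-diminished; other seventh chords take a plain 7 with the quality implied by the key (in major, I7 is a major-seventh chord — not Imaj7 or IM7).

Stacked in thirds the chord is G-Bb-Db-F: a half-diminished seventh chord on G.
G is the second degree of F major. This is the half-diminished supertonic seventh, borrowed from the parallel minor.

iiø7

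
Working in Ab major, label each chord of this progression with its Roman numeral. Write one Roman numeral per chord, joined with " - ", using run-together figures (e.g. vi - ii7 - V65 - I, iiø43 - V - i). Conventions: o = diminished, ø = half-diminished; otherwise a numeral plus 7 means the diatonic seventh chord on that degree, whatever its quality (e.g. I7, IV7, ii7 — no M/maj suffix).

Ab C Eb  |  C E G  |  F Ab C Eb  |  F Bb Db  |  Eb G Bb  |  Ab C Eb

Ab-C-Eb: major triad on Ab = scale degree 1 → I.
C-E-G: chromatic; C is V of vi, so V/vi.
F-Ab-C-Eb has root F, degree 6 in Ab major, so vi7.
F-Bb-Db: minor triad on Bb = scale degree 2 → ii64.
Eb-G-Bb: root Eb is the dominant; major triad there is V.
Ab-C-Eb has root Ab, degree 1 in Ab major, so I.

I - V/vi - vi7 - ii64 - V - I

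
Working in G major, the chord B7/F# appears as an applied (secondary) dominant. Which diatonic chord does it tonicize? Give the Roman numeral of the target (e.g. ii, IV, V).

The chord is a dominant seventh chord on B.
A dominant resolves down a perfect fifth: B → E. In G major, E is scale degree 6, i.e. vi.

vi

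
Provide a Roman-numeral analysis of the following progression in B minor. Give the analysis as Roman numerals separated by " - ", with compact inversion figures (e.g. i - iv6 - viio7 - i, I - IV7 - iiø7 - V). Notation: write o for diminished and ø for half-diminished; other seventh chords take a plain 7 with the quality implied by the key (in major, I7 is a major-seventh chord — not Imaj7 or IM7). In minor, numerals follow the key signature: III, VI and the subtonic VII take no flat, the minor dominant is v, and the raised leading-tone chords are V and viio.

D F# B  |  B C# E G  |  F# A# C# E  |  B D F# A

i6 - iiø42 - V7 - i7

D-F#-B has root B, degree 1 in B minor, so i6.
B-C#-E-G: root C# is the supertonic; half-diminished seventh chord there is iiø42.
F#-A#-C#-E: dominant seventh chord on F# = scale degree 5 → V7.
B-D-F#-A: minor seventh chord on B = scale degree 1 → i7.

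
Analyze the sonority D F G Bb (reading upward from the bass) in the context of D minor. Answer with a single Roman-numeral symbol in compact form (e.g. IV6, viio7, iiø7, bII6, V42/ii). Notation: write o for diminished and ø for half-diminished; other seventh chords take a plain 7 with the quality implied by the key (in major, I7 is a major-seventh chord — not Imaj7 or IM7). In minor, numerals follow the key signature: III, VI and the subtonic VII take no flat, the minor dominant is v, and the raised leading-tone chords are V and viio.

iv43

Stacked in thirds the chord is G-Bb-D-F: a minor seventh chord on G.
G is scale degree 4 in D minor, and a minor seventh chord on that degree is written iv7.
With D in the bass the chord is in second inversion, so the figured bass is 43.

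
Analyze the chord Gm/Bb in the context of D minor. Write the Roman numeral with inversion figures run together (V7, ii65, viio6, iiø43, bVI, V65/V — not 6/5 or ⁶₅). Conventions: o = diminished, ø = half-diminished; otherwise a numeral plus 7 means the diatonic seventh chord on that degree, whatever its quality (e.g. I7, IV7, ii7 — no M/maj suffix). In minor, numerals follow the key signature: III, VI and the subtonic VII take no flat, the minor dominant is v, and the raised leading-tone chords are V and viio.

iv6

Stacked in thirds the chord is G-Bb-D: a minor triad on G.
G is scale degree 4 in D minor, and a minor triad on that degree is written iv.
With Bb in the bass the chord is in first inversion, so the figured bass is 6.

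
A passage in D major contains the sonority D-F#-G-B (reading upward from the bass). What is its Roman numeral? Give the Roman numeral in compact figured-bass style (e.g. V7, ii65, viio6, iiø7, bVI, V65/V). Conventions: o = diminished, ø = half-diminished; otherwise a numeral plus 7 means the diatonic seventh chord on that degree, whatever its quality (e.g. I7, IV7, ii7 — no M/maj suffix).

IV43

Stacked in thirds the chord is G-B-D-F#: a major seventh chord on G.
G is scale degree 4 in D major, and a major seventh chord on that degree is written IV7.
With D in the bass the chord is in second inversion, so the figured bass is 43.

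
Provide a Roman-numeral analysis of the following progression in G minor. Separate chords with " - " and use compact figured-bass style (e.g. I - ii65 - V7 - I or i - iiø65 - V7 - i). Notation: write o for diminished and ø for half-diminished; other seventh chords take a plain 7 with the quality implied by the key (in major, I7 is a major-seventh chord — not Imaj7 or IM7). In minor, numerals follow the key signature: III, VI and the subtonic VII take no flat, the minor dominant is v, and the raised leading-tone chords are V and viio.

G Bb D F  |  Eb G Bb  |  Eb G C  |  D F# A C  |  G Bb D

i7 - VI - iv6 - V7 - i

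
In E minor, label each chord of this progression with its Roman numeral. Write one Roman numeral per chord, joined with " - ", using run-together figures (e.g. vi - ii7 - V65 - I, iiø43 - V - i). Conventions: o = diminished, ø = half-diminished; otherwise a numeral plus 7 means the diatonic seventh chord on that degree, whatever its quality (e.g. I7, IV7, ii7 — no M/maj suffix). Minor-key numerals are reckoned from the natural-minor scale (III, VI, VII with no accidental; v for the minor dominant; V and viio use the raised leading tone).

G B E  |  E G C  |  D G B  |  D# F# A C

i6 - VI6 - III64 - viio7

G-B-E has root E, degree 1 in E minor, so i6.
E-G-C: root C is the submediant; major triad there is VI6.
D-G-B: root G is the mediant; major triad there is III64.
D#-F#-A-C: root D# is the leading tone; fully diminished seventh chord there is viio7.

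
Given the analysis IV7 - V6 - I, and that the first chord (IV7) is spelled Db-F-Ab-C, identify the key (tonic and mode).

Ab major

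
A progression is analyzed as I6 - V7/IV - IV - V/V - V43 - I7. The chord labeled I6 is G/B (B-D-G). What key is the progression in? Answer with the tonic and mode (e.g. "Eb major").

G major

I6 is given as B-D-G — a major triad with root G.
If G is scale degree 1 and the mode makes that degree carry a major triad, the tonic is G and the mode is major.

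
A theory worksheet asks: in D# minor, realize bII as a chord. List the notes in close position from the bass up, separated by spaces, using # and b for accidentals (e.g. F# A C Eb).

E G# B

Scale degree 2 in D# minor is E#; lowering it a half step gives E. bII is the Neapolitan chord — a major triad on the lowered second degree.
So the chord is E-G#-B, a major triad.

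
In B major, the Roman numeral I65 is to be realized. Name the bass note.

I in B major has root B; the chord is B-D#-F#-A#.
The figure 65 means first inversion — the third is in the bass.

D#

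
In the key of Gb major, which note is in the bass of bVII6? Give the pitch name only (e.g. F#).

bVII in Gb major has root Fb; the chord is Fb-Ab-Cb.
The figure 6 means first inversion — the third is in the bass.

Ab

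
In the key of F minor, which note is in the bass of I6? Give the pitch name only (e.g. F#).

I in F minor has root F; the chord is F-A-C.
The figure 6 means first inversion — the third is in the bass.

A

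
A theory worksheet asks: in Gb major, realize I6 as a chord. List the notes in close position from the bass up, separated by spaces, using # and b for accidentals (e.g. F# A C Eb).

Bb Db Gb

The numeral's case and figure indicate a major triad. In Gb major its root, scale degree 1, is Gb.
That chord is spelled Gb-Bb-Db.
The figured bass 6 indicates first inversion, placing the third (Bb) in the bass: Bb-Db-Gb.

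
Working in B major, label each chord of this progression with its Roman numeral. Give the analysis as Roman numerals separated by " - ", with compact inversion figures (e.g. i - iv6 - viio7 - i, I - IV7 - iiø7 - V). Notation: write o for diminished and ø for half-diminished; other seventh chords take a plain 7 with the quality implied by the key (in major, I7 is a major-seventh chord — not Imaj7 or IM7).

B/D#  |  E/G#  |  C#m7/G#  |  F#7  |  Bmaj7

I6 - IV6 - ii43 - V7 - I7

B/D# has root B, degree 1 in B major, so I6.
E/G#: root E is the subdominant; major triad there is IV6.
C#m7/G# has root C#, degree 2 in B major, so ii43.
F#7 has root F#, degree 5 in B major, so V7.
Bmaj7 has root B, degree 1 in B major, so I7.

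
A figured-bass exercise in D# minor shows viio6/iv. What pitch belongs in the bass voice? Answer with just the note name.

A#

The applied chord viio6/iv is rooted on F##: F##-A#-C#.
The figure 6 means first inversion — the third is in the bass.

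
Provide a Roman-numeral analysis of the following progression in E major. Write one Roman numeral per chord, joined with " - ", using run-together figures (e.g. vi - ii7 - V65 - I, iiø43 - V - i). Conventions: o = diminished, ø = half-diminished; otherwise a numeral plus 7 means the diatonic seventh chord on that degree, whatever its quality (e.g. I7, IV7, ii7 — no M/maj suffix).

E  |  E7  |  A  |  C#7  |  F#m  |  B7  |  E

I - V7/IV - IV - V7/ii - ii - V7 - I

E: root E is the tonic; major triad there is I.
E7: a dominant seventh chord on E, the applied dominant of IV → V7/IV.
A: major triad on A = scale degree 4 → IV.
C#7: chromatic; C# is V of ii, so V7/ii.
F#m has root F#, degree 2 in E major, so ii.
B7 has root B, degree 5 in E major, so V7.
E: root E is the tonic; major triad there is I.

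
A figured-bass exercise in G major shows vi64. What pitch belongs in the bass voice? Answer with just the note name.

B

vi in G major has root E; the chord is E-G-B.
The figure 64 means second inversion — the fifth is in the bass.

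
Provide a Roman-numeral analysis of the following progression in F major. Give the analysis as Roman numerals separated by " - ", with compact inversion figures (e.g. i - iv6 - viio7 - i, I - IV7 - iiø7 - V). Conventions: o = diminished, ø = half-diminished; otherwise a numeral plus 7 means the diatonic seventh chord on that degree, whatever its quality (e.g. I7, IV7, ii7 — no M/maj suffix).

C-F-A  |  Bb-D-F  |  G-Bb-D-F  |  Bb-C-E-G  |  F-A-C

C-F-A: major triad on F = scale degree 1 → I64.
Bb-D-F: major triad on Bb = scale degree 4 → IV.
G-Bb-D-F has root G, degree 2 in F major, so ii7.
Bb-C-E-G: root C is the dominant; dominant seventh chord there is V42.
F-A-C has root F, degree 1 in F major, so I.

I64 - IV - ii7 - V42 - I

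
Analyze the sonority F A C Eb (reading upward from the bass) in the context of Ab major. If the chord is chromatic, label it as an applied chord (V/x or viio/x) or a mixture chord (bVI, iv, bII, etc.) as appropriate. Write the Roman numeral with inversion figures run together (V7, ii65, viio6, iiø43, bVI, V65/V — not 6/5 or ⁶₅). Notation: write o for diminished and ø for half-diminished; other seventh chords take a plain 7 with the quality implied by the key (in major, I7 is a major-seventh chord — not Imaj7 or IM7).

V7/ii

The pitches F-A-C-Eb form a dominant seventh chord rooted on F.
F is not a diatonic chord root with this quality in Ab major, but it lies a perfect fifth above Bb (ii), so the chord functions as an applied dominant of ii.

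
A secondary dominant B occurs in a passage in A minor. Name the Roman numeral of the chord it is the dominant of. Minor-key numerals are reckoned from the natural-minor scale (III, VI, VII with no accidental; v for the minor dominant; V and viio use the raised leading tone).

The chord is a major triad on B.
A dominant resolves down a perfect fifth: B → E. In A minor, E is scale degree 5, i.e. V.

V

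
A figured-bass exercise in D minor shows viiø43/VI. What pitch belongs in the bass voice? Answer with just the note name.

Eb

The applied chord viiø43/VI is rooted on A: A-C-Eb-G.
The figure 43 means second inversion — the fifth is in the bass.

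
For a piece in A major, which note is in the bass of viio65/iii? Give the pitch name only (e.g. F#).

D#

The applied chord viio65/iii is rooted on B#: B#-D#-F#-A.
The figure 65 means first inversion — the third is in the bass.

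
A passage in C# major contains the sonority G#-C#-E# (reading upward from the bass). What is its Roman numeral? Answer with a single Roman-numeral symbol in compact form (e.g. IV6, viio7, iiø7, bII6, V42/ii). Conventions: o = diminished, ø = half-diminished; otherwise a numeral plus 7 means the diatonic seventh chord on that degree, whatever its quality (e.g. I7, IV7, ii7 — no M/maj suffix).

The pitches C#-E#-G# form a major triad rooted on C#.
In C# major, C# is the tonic; the diatonic major triad there is I.
With G# in the bass the chord is in second inversion, so the figured bass is 64.

I64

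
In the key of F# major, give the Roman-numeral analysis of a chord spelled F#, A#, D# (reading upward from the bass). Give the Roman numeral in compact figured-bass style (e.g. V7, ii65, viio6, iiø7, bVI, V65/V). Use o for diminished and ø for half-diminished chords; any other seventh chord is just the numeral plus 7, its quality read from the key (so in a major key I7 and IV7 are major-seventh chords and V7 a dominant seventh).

The pitches D#-F#-A# form a minor triad rooted on D#.
In F# major, D# is the submediant; the diatonic minor triad there is vi.
With F# in the bass the chord is in first inversion, so the figured bass is 6.

vi6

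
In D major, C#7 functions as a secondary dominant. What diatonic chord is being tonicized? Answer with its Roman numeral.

The chord is a dominant seventh chord on C#.
A dominant resolves down a perfect fifth: C# → F#. In D major, F# is scale degree 3, i.e. iii.

iii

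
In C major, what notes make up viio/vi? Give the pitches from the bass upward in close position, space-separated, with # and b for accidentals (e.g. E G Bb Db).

G# B D

The slash marks an applied leading-tone chord: viio of vi. In C major, vi is A, so the leading tone to it is G#, a half step below.
Building a diminished triad on G# gives G#-B-D.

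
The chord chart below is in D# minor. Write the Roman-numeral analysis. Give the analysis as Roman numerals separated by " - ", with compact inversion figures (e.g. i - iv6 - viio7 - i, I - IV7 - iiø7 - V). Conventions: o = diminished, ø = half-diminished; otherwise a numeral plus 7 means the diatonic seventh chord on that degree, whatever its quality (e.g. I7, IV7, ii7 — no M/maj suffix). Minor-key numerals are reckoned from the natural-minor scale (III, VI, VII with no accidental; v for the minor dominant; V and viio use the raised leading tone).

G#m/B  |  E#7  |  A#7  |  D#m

iv6 - V7/V - V7 - i

G#m/B: minor triad on G# = scale degree 4 → iv6.
E#7: chromatic; E# is V of V, so V7/V.
A#7: root A# is the dominant; dominant seventh chord there is V7.
D#m: root D# is the tonic; minor triad there is i.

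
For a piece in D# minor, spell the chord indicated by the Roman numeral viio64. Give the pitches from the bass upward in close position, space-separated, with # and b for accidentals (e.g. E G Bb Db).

G# C## E#

In D# minor, the leading-tone chord is built on the raised seventh degree, C##.
Stacking thirds from C## gives C##-E#-G#.
The figured bass 64 indicates second inversion, placing the fifth (G#) in the bass: G#-C##-E#.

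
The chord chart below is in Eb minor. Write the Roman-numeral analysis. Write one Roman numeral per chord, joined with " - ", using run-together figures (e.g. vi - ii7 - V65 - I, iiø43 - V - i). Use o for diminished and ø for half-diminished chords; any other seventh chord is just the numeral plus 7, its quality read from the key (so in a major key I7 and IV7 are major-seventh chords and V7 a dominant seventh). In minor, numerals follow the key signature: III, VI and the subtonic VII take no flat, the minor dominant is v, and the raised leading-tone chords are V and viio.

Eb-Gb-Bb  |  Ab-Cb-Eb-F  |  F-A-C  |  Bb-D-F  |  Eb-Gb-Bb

i - iiø65 - V/V - V - i

Eb-Gb-Bb has root Eb, degree 1 in Eb minor, so i.
Ab-Cb-Eb-F: half-diminished seventh chord on F = scale degree 2 → iiø65.
F-A-C: chromatic; F is V of V, so V/V.
Bb-D-F has root Bb, degree 5 in Eb minor, so V.
Eb-Gb-Bb has root Eb, degree 1 in Eb minor, so i.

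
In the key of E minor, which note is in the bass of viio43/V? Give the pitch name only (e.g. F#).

E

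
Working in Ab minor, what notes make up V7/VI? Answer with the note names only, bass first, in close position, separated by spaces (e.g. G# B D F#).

Cb Eb Gb Bbb

The slash means an applied dominant: we want the dominant of VI. In Ab minor, VI is Fb major, and its dominant is built on Cb.
Building a dominant seventh chord on Cb gives Cb-Eb-Gb-Bbb.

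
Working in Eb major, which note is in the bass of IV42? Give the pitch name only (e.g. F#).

G

IV in Eb major has root Ab; the chord is Ab-C-Eb-G.
The figure 42 means third inversion — the seventh is in the bass.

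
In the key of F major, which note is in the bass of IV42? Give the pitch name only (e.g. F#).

IV in F major has root Bb; the chord is Bb-D-F-A.
The figure 42 means third inversion — the seventh is in the bass.

A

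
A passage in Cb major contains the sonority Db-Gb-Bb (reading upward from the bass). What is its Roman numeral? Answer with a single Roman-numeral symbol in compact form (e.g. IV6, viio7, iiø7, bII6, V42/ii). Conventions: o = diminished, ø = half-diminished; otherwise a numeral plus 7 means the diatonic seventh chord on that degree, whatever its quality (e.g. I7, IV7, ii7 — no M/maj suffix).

V64

Stacked in thirds the chord is Gb-Bb-Db: a major triad on Gb.
Gb is scale degree 5 in Cb major, and a major triad on that degree is written V.
With Db in the bass the chord is in second inversion, so the figured bass is 64.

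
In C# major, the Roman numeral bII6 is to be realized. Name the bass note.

bII in C# major has root D; the chord is D-F#-A.
The figure 6 means first inversion — the third is in the bass.

F#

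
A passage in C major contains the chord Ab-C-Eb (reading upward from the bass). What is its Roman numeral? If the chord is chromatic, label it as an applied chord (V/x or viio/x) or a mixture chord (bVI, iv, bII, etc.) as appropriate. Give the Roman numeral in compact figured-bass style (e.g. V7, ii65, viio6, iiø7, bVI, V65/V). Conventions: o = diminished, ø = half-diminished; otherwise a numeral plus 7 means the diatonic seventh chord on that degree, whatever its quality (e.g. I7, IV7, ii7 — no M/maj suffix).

bVI

Stacked in thirds the chord is Ab-C-Eb: a major triad on Ab.
Ab is the lowered sixth degree of C major (diatonic 6 would be A). This is a major triad on the lowered sixth degree, borrowed from the parallel minor.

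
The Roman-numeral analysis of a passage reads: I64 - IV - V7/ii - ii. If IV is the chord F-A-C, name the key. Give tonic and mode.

C major

The anchor chord is a major triad on F, labeled IV.
Counting down 3 scale steps from F places the tonic on C; a major triad on degree 4 is diatonic only in major.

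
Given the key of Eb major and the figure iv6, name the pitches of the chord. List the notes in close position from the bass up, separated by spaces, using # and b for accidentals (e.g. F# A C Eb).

Cb Eb Ab

iv6 is the minor subdominant, borrowed from the parallel minor. In Eb major that root is Ab.
So the chord is Ab-Cb-Eb, a minor triad.
The figured bass 6 indicates first inversion, placing the third (Cb) in the bass: Cb-Eb-Ab.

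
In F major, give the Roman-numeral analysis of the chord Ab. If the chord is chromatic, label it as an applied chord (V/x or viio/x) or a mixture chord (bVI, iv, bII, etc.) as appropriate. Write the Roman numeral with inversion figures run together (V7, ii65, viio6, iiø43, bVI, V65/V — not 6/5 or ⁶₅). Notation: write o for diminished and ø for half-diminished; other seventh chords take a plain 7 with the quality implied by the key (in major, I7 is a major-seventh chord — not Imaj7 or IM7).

bIII

The pitches Ab-C-Eb form a major triad rooted on Ab.
Ab is the lowered third degree of F major (diatonic 3 would be A). This is a major triad on the lowered third degree, borrowed from the parallel minor.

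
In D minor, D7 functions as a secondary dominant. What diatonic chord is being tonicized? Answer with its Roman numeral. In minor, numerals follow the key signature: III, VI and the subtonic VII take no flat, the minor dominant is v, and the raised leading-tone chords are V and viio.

iv

The chord is a dominant seventh chord on D.
A dominant resolves down a perfect fifth: D → G. In D minor, G is scale degree 4, i.e. iv.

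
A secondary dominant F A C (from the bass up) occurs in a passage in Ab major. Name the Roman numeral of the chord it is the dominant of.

ii

The chord is a major triad on F.
A dominant resolves down a perfect fifth: F → Bb. In Ab major, Bb is scale degree 2, i.e. ii.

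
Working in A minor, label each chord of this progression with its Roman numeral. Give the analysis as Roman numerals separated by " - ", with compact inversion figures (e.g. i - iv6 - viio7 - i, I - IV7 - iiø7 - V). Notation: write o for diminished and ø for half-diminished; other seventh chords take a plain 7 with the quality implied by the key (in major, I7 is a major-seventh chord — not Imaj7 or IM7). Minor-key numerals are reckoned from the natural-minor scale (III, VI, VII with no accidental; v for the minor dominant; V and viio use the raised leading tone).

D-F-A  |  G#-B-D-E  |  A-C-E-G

D-F-A: minor triad on D = scale degree 4 → iv.
G#-B-D-E: dominant seventh chord on E = scale degree 5 → V65.
A-C-E-G: root A is the tonic; minor seventh chord there is i7.

iv - V65 - i7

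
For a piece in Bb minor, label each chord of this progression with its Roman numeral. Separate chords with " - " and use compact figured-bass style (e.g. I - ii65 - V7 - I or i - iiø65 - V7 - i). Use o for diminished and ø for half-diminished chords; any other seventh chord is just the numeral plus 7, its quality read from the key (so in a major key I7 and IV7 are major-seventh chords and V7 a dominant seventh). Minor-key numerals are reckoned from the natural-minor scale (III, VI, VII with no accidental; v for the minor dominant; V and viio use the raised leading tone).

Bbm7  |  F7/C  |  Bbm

i7 - V43 - i

Bbm7 has root Bb, degree 1 in Bb minor, so i7.
F7/C has root F, degree 5 in Bb minor, so V43.
Bbm has root Bb, degree 1 in Bb minor, so i.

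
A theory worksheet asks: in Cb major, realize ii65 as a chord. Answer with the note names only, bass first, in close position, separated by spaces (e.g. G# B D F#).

Fb Ab Cb Db

In Cb major, the second degree is Db, and the diatonic chord built there is a minor seventh chord.
That chord is spelled Db-Fb-Ab-Cb.
With the 65 figure the chord is in first inversion; from the bass Fb upward in close position it reads Fb-Ab-Cb-Db.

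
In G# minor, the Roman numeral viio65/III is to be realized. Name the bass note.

The applied chord viio65/III is rooted on A#: A#-C#-E-G.
The figure 65 means first inversion — the third is in the bass.

C#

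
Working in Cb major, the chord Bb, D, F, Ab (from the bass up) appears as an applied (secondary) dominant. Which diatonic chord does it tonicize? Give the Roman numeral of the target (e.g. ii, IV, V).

The chord is a dominant seventh chord on Bb.
A dominant resolves down a perfect fifth: Bb → Eb. In Cb major, Eb is scale degree 3, i.e. iii.

iii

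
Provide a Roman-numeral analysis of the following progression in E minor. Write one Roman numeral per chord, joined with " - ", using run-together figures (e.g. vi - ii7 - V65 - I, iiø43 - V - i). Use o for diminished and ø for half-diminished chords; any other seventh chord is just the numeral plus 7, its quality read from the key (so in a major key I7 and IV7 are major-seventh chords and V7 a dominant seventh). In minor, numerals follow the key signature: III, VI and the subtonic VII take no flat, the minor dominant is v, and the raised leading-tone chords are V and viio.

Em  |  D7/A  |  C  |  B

i - VII43 - VI - V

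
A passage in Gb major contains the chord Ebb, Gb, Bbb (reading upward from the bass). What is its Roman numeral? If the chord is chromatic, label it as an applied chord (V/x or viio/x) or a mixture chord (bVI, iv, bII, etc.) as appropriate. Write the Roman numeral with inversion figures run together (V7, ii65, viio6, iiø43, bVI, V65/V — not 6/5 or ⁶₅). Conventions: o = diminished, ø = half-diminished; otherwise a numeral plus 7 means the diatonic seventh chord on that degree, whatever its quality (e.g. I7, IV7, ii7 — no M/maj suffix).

bVI

Stacked in thirds the chord is Ebb-Gb-Bbb: a major triad on Ebb.
Ebb is the lowered sixth degree of Gb major (diatonic 6 would be Eb). This is a major triad on the lowered sixth degree, borrowed from the parallel minor.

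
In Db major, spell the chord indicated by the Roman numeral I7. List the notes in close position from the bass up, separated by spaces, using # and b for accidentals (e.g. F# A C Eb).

Db F Ab C

In Db major, scale degree 1 is Db, and the diatonic chord built there is a major seventh chord.
That chord is spelled Db-F-Ab-C.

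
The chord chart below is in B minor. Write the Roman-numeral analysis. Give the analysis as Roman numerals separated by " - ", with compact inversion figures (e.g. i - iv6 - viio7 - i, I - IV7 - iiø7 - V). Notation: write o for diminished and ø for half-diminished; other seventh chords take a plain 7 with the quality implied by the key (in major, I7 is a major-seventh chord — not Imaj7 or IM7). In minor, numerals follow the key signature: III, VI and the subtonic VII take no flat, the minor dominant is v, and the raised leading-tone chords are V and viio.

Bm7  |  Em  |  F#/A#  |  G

i7 - iv - V6 - VI

Bm7 has root B, degree 1 in B minor, so i7.
Em has root E, degree 4 in B minor, so iv.
F#/A#: major triad on F# = scale degree 5 → V6.
G: major triad on G = scale degree 6 → VI.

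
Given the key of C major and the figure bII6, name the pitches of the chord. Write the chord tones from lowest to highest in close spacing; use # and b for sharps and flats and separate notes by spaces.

F Ab Db

Scale degree 2 in C major is D; lowering it a half step gives Db. bII6 is the Neapolitan sixth — a major triad on the lowered second degree, here in its customary first inversion.
So the chord is Db-F-Ab.
With the 6 figure the chord is in first inversion; from the bass F upward in close position it reads F-Ab-Db.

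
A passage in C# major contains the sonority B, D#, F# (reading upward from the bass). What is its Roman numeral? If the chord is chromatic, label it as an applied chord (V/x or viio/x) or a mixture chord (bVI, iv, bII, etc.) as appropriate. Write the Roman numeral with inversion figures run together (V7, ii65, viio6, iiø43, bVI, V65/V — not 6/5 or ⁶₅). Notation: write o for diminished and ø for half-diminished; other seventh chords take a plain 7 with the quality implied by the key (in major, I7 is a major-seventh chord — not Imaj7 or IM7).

bVII

The pitches B-D#-F# form a major triad rooted on B.
B is the lowered seventh degree of C# major (diatonic 7 would be B#). This is a major triad on the lowered seventh degree (the subtonic), borrowed from the parallel minor.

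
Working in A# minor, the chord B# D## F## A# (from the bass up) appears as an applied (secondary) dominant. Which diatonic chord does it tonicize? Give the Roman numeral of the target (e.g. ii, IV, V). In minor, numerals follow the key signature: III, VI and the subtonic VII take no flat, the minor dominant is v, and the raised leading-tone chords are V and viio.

V

The chord is a dominant seventh chord on B#.
A dominant resolves down a perfect fifth: B# → E#. In A# minor, E# is scale degree 5, i.e. V.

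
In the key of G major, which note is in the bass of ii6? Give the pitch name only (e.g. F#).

ii in G major has root A; the chord is A-C-E.
The figure 6 means first inversion — the third is in the bass.

C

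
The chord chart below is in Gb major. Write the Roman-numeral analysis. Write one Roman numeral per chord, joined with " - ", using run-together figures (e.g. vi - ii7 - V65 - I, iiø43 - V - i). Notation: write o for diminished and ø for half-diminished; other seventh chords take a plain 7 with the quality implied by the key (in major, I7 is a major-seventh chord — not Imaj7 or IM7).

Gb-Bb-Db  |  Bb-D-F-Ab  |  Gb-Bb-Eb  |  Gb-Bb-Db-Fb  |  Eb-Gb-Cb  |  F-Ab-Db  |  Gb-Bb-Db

Gb-Bb-Db: major triad on Gb = scale degree 1 → I.
Bb-D-F-Ab is the secondary dominant of vi (dominant seventh chord on Bb): V7/vi.
Gb-Bb-Eb has root Eb, degree 6 in Gb major, so vi6.
Gb-Bb-Db-Fb: a dominant seventh chord on Gb, the applied dominant of IV → V7/IV.
Eb-Gb-Cb: root Cb is the subdominant; major triad there is IV6.
F-Ab-Db: root Db is the dominant; major triad there is V6.
Gb-Bb-Db: major triad on Gb = scale degree 1 → I.

I - V7/vi - vi6 - V7/IV - IV6 - V6 - I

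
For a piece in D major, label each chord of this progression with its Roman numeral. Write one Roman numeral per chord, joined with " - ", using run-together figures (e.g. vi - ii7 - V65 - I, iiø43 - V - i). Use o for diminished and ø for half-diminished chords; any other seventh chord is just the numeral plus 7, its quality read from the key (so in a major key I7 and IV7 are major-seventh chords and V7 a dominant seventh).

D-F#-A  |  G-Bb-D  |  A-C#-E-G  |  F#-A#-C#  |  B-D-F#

D-F#-A has root D, degree 1 in D major, so I.
G-Bb-D is non-diatonic — iv, a mixture chord from D minor.
A-C#-E-G: dominant seventh chord on A = scale degree 5 → V7.
F#-A#-C#: chromatic; F# is V of vi, so V/vi.
B-D-F# has root B, degree 6 in D major, so vi.

I - iv - V7 - V/vi - vi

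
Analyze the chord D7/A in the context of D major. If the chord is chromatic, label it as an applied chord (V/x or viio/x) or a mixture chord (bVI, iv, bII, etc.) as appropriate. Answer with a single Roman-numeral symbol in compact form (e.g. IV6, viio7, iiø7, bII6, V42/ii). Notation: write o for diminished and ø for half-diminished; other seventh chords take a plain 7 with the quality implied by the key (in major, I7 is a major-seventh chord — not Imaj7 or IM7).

V43/IV

The pitches D-F#-A-C form a dominant seventh chord rooted on D.
D is not a diatonic chord root with this quality in D major, but it lies a perfect fifth above G (IV), so the chord functions as an applied dominant of IV.
With A in the bass the chord is in second inversion, so the figured bass is 43.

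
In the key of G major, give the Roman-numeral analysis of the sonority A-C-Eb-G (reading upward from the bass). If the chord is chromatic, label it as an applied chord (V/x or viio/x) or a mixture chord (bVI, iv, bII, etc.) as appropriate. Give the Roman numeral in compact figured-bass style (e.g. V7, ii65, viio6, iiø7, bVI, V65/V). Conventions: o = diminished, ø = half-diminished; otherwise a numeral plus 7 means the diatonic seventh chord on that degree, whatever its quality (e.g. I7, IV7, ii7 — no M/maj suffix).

The pitches A-C-Eb-G form a half-diminished seventh chord rooted on A.
A is the second degree of G major. This is the half-diminished supertonic seventh, borrowed from the parallel minor.

iiø7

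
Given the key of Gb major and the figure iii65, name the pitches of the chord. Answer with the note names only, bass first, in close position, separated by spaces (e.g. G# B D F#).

Db F Ab Bb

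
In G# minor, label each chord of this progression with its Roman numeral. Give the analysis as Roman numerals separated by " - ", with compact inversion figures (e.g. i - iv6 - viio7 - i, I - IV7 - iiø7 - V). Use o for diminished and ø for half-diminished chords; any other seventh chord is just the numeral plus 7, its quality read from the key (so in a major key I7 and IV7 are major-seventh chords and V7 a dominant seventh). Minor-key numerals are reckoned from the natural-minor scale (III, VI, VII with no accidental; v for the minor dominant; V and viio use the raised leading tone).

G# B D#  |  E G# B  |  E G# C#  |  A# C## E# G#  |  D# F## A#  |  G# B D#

G#-B-D#: root G# is the tonic; minor triad there is i.
E-G#-B: root E is the submediant; major triad there is VI.
E-G#-C#: root C# is the subdominant; minor triad there is iv6.
A#-C##-E#-G#: chromatic; A# is V of V, so V7/V.
D#-F##-A# has root D#, degree 5 in G# minor, so V.
G#-B-D#: minor triad on G# = scale degree 1 → i.

i - VI - iv6 - V7/V - V - i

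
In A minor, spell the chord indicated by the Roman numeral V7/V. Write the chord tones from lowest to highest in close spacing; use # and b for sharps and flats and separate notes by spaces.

B D# F# A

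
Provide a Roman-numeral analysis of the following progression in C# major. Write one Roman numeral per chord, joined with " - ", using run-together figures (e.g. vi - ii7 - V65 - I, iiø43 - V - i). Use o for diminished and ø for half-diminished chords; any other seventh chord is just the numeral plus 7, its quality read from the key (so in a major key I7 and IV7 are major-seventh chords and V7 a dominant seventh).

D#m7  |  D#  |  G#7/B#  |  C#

D#m7: minor seventh chord on D# = scale degree 2 → ii7.
D#: a major triad on D#, the applied dominant of V → V/V.
G#7/B#: root G# is the dominant; dominant seventh chord there is V65.
C#: major triad on C# = scale degree 1 → I.

ii7 - V/V - V65 - I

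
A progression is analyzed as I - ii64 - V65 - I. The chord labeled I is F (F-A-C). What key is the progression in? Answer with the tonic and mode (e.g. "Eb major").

I is given as F-A-C — a major triad with root F.
If F is scale degree 1 and the mode makes that degree carry a major triad, the tonic is F and the mode is major.

F major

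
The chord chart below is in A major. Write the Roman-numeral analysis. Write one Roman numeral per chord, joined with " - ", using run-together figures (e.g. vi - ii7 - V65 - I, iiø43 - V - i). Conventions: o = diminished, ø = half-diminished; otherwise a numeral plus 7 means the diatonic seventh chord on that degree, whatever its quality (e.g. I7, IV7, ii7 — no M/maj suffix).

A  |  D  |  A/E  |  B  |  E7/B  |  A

A: major triad on A = scale degree 1 → I.
D: root D is the subdominant; major triad there is IV.
A/E has root A, degree 1 in A major, so I64.
B is the secondary dominant of V (major triad on B): V/V.
E7/B: root E is the dominant; dominant seventh chord there is V43.
A: major triad on A = scale degree 1 → I.

I - IV - I64 - V/V - V43 - I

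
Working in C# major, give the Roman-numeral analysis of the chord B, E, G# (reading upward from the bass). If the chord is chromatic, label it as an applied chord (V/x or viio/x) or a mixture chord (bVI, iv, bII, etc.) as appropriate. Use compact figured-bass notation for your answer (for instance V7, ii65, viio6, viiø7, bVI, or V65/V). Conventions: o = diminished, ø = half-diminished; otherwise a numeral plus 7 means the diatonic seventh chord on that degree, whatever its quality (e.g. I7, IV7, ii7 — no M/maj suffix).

Stacked in thirds the chord is E-G#-B: a major triad on E.
E is the lowered third degree of C# major (diatonic 3 would be E#). This is a major triad on the lowered third degree, borrowed from the parallel minor.
With B in the bass the chord is in second inversion, so the figured bass is 64.

bIII64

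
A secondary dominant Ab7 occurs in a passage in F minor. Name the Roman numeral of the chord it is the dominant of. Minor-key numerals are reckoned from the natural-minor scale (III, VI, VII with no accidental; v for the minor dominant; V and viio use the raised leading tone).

VI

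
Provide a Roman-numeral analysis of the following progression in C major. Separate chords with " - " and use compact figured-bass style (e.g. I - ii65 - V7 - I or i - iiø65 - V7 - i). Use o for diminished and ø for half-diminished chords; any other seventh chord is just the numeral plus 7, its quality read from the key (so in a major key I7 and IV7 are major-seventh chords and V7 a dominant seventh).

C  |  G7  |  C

C has root C, degree 1 in C major, so I.
G7: dominant seventh chord on G = scale degree 5 → V7.
C: root C is the tonic; major triad there is I.

I - V7 - I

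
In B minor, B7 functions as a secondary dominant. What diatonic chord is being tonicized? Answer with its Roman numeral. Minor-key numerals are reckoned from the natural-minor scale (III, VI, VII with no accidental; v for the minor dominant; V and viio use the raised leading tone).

iv

The chord is a dominant seventh chord on B.
A dominant resolves down a perfect fifth: B → E. In B minor, E is scale degree 4, i.e. iv.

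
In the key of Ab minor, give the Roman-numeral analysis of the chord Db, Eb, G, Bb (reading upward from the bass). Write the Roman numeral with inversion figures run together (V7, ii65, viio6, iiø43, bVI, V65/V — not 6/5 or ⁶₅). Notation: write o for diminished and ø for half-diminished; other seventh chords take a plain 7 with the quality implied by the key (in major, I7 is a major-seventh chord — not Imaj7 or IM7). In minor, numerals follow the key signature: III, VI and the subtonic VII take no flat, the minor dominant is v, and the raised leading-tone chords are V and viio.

V42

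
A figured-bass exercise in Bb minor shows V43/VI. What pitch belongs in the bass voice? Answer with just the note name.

The applied chord V43/VI is rooted on Db: Db-F-Ab-Cb.
The figure 43 means second inversion — the fifth is in the bass.

Ab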